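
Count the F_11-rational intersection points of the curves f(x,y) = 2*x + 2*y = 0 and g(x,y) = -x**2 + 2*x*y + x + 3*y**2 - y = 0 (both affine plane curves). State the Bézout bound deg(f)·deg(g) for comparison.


Common zeros: {(0, 0)}; count = 1; Bézout bound = 2.

deg(f) = 1, deg(g) = 2, so Bézout bound = 2.
Scan x ∈ F_11. For each x, list the y ∈ F_11 with f(x, y) ≡ 0 and those with g(x, y) ≡ 0 (mod 11); the common zeros in that column are the intersection.
  x = 0: f ≡ 0 at y ∈ {0}; g ≡ 0 at y ∈ {0, 4}; common: {0}.
  x = 1: f ≡ 0 at y ∈ {10}; g ≡ 0 at y ∈ {0, 7}; common: ∅.
  x = 2: f ≡ 0 at y ∈ {9}; g ≡ 0 at y ∈ {5}; common: ∅.
  x = 3: f ≡ 0 at y ∈ {8}; g ≡ 0 at y ∈ {6, 7}; common: ∅.
  x = 4: f ≡ 0 at y ∈ {7}; g ≡ 0 at y ∈ ∅; common: ∅.
  x = 5: f ≡ 0 at y ∈ {6}; g ≡ 0 at y ∈ ∅; common: ∅.
  x = 6: f ≡ 0 at y ∈ {5}; g ≡ 0 at y ∈ ∅; common: ∅.
  x = 7: f ≡ 0 at y ∈ {4}; g ≡ 0 at y ∈ ∅; common: ∅.
  x = 8: f ≡ 0 at y ∈ {3}; g ≡ 0 at y ∈ ∅; common: ∅.
  x = 9: f ≡ 0 at y ∈ {2}; g ≡ 0 at y ∈ {4, 5}; common: ∅.
  x = 10: f ≡ 0 at y ∈ {1}; g ≡ 0 at y ∈ {6}; common: ∅.
Collecting: common zeros = {(0, 0)}, so the count is 1.
Comparison with the Bézout bound: 1 ≤ 2 = deg(f)·deg(g), as expected for curves with no common component (the affine F_11-count falls short of the bound because intersections may lie at infinity, over extension fields, or carry multiplicity).


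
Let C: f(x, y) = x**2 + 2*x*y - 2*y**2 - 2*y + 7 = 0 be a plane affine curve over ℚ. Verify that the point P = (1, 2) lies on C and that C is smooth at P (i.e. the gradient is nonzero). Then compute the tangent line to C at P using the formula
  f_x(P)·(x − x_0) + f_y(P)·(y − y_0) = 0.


Tangent line at P: 6*x - 8*y + 10 = 0.

Step 1: f(1, 2) = 0, so P lies on C.
Step 2: partial derivatives
  f_x(x, y) = 2*x + 2*y, f_y(x, y) = 2*x - 4*y - 2.
  f_x(P) = 6, f_y(P) = -8 (gradient nonzero, so P is smooth).
Step 3: tangent line at P: 6·(x − 1) + -8·(y − 2) = 0.
Expanding: 6*x - 8*y + 10 = 0.


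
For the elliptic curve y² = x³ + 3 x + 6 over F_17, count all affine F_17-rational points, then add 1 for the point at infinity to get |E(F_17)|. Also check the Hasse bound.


Affine points = {(3, 5), (3, 12), (6, 6), (6, 11), (7, 8), (7, 9), (8, 7), (8, 10), (10, 4), (10, 13), (12, 6), (12, 11), (13, 7), (13, 10), (14, 2), (14, 15), (15, 3), (15, 14), (16, 6), (16, 11)}; affine count = 20; |E(F_17)| = 21.

Discriminant check: Δ ∝ 4a³ + 27b² = 4·3³ + 27·6² = 4·27 + 27·36 ≡ 9 (mod 17). Nonzero ⇒ E is nonsingular.
For each x ∈ F_17, compute rhs = x³ + 3·x + 6 mod 17, then count y ∈ F_17 with y² ≡ rhs.
  x = 0: rhs = 6, matching y values: none (0 points).
  x = 1: rhs = 10, matching y values: none (0 points).
  x = 2: rhs = 3, matching y values: none (0 points).
  x = 3: rhs = 8, matching y values: 5, 12 (2 points).
  x = 4: rhs = 14, matching y values: none (0 points).
  x = 5: rhs = 10, matching y values: none (0 points).
  x = 6: rhs = 2, matching y values: 6, 11 (2 points).
  x = 7: rhs = 13, matching y values: 8, 9 (2 points).
  x = 8: rhs = 15, matching y values: 7, 10 (2 points).
  x = 9: rhs = 14, matching y values: none (0 points).
  x = 10: rhs = 16, matching y values: 4, 13 (2 points).
  x = 11: rhs = 10, matching y values: none (0 points).
  x = 12: rhs = 2, matching y values: 6, 11 (2 points).
  x = 13: rhs = 15, matching y values: 7, 10 (2 points).
  x = 14: rhs = 4, matching y values: 2, 15 (2 points).
  x = 15: rhs = 9, matching y values: 3, 14 (2 points).
  x = 16: rhs = 2, matching y values: 6, 11 (2 points).
Total affine count: 20.
Full point count |E(F_17)| = 20 + 1 = 21.
Hasse bound: |21 − (17+1)| = |3| = 3 ≤ 2√17 ≈ 8.2462 ✓.


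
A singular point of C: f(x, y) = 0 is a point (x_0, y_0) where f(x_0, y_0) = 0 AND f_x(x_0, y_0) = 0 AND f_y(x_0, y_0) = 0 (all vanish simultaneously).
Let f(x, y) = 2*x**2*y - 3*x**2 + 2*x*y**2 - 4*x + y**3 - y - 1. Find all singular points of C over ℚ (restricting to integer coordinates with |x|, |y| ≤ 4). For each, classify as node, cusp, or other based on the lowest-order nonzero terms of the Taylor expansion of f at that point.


Singular points: {(-1, 1)}; classification: node.

Compute partial derivatives:
  f_x = 4*x*y - 6*x + 2*y**2 - 4.
  f_y = 2*x**2 + 4*x*y + 3*y**2 - 1.
Scan x_0 ∈ {−4, ..., 4}. For each x_0, f_y(x_0, y) is a polynomial in y; find its integer roots y ∈ {−4, ..., 4}, then test f_x and f at those candidates.
  x = -4: f_y(-4, y) = 3*y**2 - 16*y + 31; no integer root y with |y| ≤ 4.
  x = -3: f_y(-3, y) = 3*y**2 - 12*y + 17; no integer root y with |y| ≤ 4.
  x = -2: f_y(-2, y) = 3*y**2 - 8*y + 7; no integer root y with |y| ≤ 4.
  x = -1: f_y(-1, y) = 3*y**2 - 4*y + 1; vanishes at y ∈ {1}. (-1, 1): f_x = 0, f = 0 — SINGULAR.
  x = 0: f_y(0, y) = 3*y**2 - 1; no integer root y with |y| ≤ 4.
  x = 1: f_y(1, y) = 3*y**2 + 4*y + 1; vanishes at y ∈ {-1}. (1, -1): f_x = -12 ≠ 0.
  x = 2: f_y(2, y) = 3*y**2 + 8*y + 7; no integer root y with |y| ≤ 4.
  x = 3: f_y(3, y) = 3*y**2 + 12*y + 17; no integer root y with |y| ≤ 4.
  x = 4: f_y(4, y) = 3*y**2 + 16*y + 31; no integer root y with |y| ≤ 4.
Only singular point on the grid: (-1, 1).
Classify: substitute x = -1 + u, y = 1 + v and expand: f = 2*u**2*v - u**2 + 2*u*v**2 + v**3 + v**2.
No constant or linear terms (consistent with a singular point). Quadratic part: -u**2 + v**2. Cubic part: 2*u**2*v + 2*u*v**2 + v**3.
The quadratic part v**2 - u**2 = (v − u)(v + u) splits into two distinct linear factors, so there are two distinct tangent lines y − 1 = ±(x − -1) — this is a node (ordinary double point).
Classification: node.


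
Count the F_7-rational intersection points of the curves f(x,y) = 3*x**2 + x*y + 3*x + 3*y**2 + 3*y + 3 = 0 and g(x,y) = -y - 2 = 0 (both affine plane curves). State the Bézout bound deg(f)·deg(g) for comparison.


Common zeros: ∅; count = 0; Bézout bound = 2.

deg(f) = 2, deg(g) = 1, so Bézout bound = 2.
Scan x ∈ F_7. For each x, list the y ∈ F_7 with f(x, y) ≡ 0 and those with g(x, y) ≡ 0 (mod 7); the common zeros in that column are the intersection.
  x = 0: f ≡ 0 at y ∈ {2, 4}; g ≡ 0 at y ∈ {5}; common: ∅.
  x = 1: f ≡ 0 at y ∈ ∅; g ≡ 0 at y ∈ {5}; common: ∅.
  x = 2: f ≡ 0 at y ∈ {0, 3}; g ≡ 0 at y ∈ {5}; common: ∅.
  x = 3: f ≡ 0 at y ∈ {2, 3}; g ≡ 0 at y ∈ {5}; common: ∅.
  x = 4: f ≡ 0 at y ∈ {0}; g ≡ 0 at y ∈ {5}; common: ∅.
  x = 5: f ≡ 0 at y ∈ ∅; g ≡ 0 at y ∈ {5}; common: ∅.
  x = 6: f ≡ 0 at y ∈ ∅; g ≡ 0 at y ∈ {5}; common: ∅.
Collecting: common zeros = ∅, so the count is 0.
Comparison with the Bézout bound: 0 ≤ 2 = deg(f)·deg(g), as expected for curves with no common component (the affine F_7-count falls short of the bound because intersections may lie at infinity, over extension fields, or carry multiplicity).


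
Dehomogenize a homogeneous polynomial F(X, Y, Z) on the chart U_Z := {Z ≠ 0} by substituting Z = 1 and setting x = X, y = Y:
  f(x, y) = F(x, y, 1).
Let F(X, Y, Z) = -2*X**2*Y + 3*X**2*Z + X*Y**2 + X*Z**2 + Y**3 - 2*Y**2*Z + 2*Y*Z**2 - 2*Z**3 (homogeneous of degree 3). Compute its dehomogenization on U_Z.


f(x, y) = -2*x**2*y + 3*x**2 + x*y**2 + x + y**3 - 2*y**2 + 2*y - 2

On U_Z we set Z = 1. Each monomial c·X^i·Y^j·Z^k in F becomes c·x^i·y^j·1^k = c·x^i·y^j.
Substituting Z = 1: F(X, Y, 1) = -2*x**2*y + 3*x**2 + x*y**2 + x + y**3 - 2*y**2 + 2*y - 2.
Note: deg(f) ≤ deg(F) = 3; strict inequality happens when F is divisible by Z (lost terms).


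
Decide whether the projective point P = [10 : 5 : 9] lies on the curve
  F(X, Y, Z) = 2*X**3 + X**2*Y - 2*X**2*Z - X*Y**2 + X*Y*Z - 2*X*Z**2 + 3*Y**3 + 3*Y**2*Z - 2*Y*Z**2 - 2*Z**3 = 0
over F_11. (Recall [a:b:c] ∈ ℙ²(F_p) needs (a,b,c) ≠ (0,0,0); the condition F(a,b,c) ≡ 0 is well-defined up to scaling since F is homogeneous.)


F(10,5,9) ≡ 9 (mod 11); P is NOT on the curve.

Evaluate F(10, 5, 9) term-by-term (mod 11).
  2*X**3 ↦ 2·1000·1·1 = 2000
  X**2*Y ↦ 1·100·5·1 = 500
  -2*X**2*Z ↦ -2·100·1·9 = -1800
  -X*Y**2 ↦ -1·10·25·1 = -250
  X*Y*Z ↦ 1·10·5·9 = 450
  -2*X*Z**2 ↦ -2·10·1·81 = -1620
  3*Y**3 ↦ 3·1·125·1 = 375
  3*Y**2*Z ↦ 3·1·25·9 = 675
  -2*Y*Z**2 ↦ -2·1·5·81 = -810
  -2*Z**3 ↦ -2·1·1·729 = -1458
Sum: F(10, 5, 9) = (2000) + (500) + (-1800) + (-250) + (450) + (-1620) + (375) + (675) + (-810) + (-1458) = -1938.
Reducing mod 11: -1938 ≡ 9 (mod 11).
Since F(a, b, c) ≡ 9 ≠ 0 (mod 11), P does NOT lie on the curve.


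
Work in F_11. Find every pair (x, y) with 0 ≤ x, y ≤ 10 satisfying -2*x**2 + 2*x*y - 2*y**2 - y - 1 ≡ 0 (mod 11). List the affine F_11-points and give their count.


Affine F_11-points: {(0, 2), (0, 3), (2, 2), (2, 5), (3, 3), (3, 5), (4, 0), (4, 9), (5, 1), (5, 9), (7, 0), (7, 1)}; count = 12.

For each of the 121 pairs (x, y) ∈ F_11², evaluate f(x, y) mod 11. Record the zeros.
  x = 0: [0↦10, 1↦7, 2↦0, 3↦0, 4↦7, 5↦10, 6↦9, 7↦4, 8↦6, 9↦4, 10↦9]  zeros at y ∈ {2, 3}
  x = 1: [0↦8, 1↦7, 2↦2, 3↦4, 4↦2, 5↦7, 6↦8, 7↦5, 8↦9, 9↦9, 10↦5]  zeros at y ∈ ∅
  x = 2: [0↦2, 1↦3, 2↦0, 3↦4, 4↦4, 5↦0, 6↦3, 7↦2, 8↦8, 9↦10, 10↦8]  zeros at y ∈ {2, 5}
  x = 3: [0↦3, 1↦6, 2↦5, 3↦0, 4↦2, 5↦0, 6↦5, 7↦6, 8↦3, 9↦7, 10↦7]  zeros at y ∈ {3, 5}
  x = 4: [0↦0, 1↦5, 2↦6, 3↦3, 4↦7, 5↦7, 6↦3, 7↦6, 8↦5, 9↦0, 10↦2]  zeros at y ∈ {0, 9}
  x = 5: [0↦4, 1↦0, 2↦3, 3↦2, 4↦8, 5↦10, 6↦8, 7↦2, 8↦3, 9↦0, 10↦4]  zeros at y ∈ {1, 9}
  x = 6: [0↦4, 1↦2, 2↦7, 3↦8, 4↦5, 5↦9, 6↦9, 7↦5, 8↦8, 9↦7, 10↦2]  zeros at y ∈ ∅
  x = 7: [0↦0, 1↦0, 2↦7, 3↦10, 4↦9, 5↦4, 6↦6, 7↦4, 8↦9, 9↦10, 10↦7]  zeros at y ∈ {0, 1}
  x = 8: [0↦3, 1↦5, 2↦3, 3↦8, 4↦9, 5↦6, 6↦10, 7↦10, 8↦6, 9↦9, 10↦8]  zeros at y ∈ ∅
  x = 9: [0↦2, 1↦6, 2↦6, 3↦2, 4↦5, 5↦4, 6↦10, 7↦1, 8↦10, 9↦4, 10↦5]  zeros at y ∈ ∅
  x = 10: [0↦8, 1↦3, 2↦5, 3↦3, 4↦8, 5↦9, 6↦6, 7↦10, 8↦10, 9↦6, 10↦9]  zeros at y ∈ ∅
Collecting zeros: affine points = {(0, 2), (0, 3), (2, 2), (2, 5), (3, 3), (3, 5), (4, 0), (4, 9), (5, 1), (5, 9), (7, 0), (7, 1)}.
Total count |C(F_11)_aff| = 12.


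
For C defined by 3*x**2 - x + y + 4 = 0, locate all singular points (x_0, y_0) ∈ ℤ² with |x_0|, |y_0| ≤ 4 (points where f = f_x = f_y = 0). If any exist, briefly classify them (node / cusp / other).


No singular points in the scanned grid; C is smooth there.

Compute partial derivatives:
  f_x = 6*x - 1.
  f_y = 1.
f_y = 1 is a nonzero constant, so f_y never vanishes: no point (x, y) can satisfy f = f_x = f_y = 0. In particular no (x, y) ∈ {−4, ..., 4}² is singular; the curve is smooth.


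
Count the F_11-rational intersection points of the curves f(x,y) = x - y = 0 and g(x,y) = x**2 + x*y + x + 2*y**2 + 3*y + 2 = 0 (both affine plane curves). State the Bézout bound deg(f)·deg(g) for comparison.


Common zeros: ∅; count = 0; Bézout bound = 2.

deg(f) = 1, deg(g) = 2, so Bézout bound = 2.
Scan x ∈ F_11. For each x, list the y ∈ F_11 with f(x, y) ≡ 0 and those with g(x, y) ≡ 0 (mod 11); the common zeros in that column are the intersection.
  x = 0: f ≡ 0 at y ∈ {0}; g ≡ 0 at y ∈ {7, 8}; common: ∅.
  x = 1: f ≡ 0 at y ∈ {1}; g ≡ 0 at y ∈ ∅; common: ∅.
  x = 2: f ≡ 0 at y ∈ {2}; g ≡ 0 at y ∈ {6, 8}; common: ∅.
  x = 3: f ≡ 0 at y ∈ {3}; g ≡ 0 at y ∈ {1, 7}; common: ∅.
  x = 4: f ≡ 0 at y ∈ {4}; g ≡ 0 at y ∈ {0, 2}; common: ∅.
  x = 5: f ≡ 0 at y ∈ {5}; g ≡ 0 at y ∈ ∅; common: ∅.
  x = 6: f ≡ 0 at y ∈ {6}; g ≡ 0 at y ∈ {0, 1}; common: ∅.
  x = 7: f ≡ 0 at y ∈ {7}; g ≡ 0 at y ∈ ∅; common: ∅.
  x = 8: f ≡ 0 at y ∈ {8}; g ≡ 0 at y ∈ ∅; common: ∅.
  x = 9: f ≡ 0 at y ∈ {9}; g ≡ 0 at y ∈ ∅; common: ∅.
  x = 10: f ≡ 0 at y ∈ {10}; g ≡ 0 at y ∈ ∅; common: ∅.
Collecting: common zeros = ∅, so the count is 0.
Comparison with the Bézout bound: 0 ≤ 2 = deg(f)·deg(g), as expected for curves with no common component (the affine F_11-count falls short of the bound because intersections may lie at infinity, over extension fields, or carry multiplicity).


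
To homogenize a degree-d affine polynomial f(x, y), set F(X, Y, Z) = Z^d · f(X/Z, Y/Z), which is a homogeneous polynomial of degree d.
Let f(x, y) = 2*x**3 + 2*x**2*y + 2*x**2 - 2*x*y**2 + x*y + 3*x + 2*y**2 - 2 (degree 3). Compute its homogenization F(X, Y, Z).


F(X, Y, Z) = 2*X**3 + 2*X**2*Y + 2*X**2*Z - 2*X*Y**2 + X*Y*Z + 3*X*Z**2 + 2*Y**2*Z - 2*Z**3

deg(f) = 3.
Substitute x = X/Z, y = Y/Z into f, then multiply by Z^3.
  monomial 2·x^3·y^0 ↦ 2·X^3·Y^0·Z^0.
  monomial 2·x^2·y^1 ↦ 2·X^2·Y^1·Z^0.
  monomial 2·x^2·y^0 ↦ 2·X^2·Y^0·Z^1.
  monomial -2·x^1·y^2 ↦ -2·X^1·Y^2·Z^0.
  monomial 1·x^1·y^1 ↦ 1·X^1·Y^1·Z^1.
  monomial 3·x^1·y^0 ↦ 3·X^1·Y^0·Z^2.
  monomial 2·x^0·y^2 ↦ 2·X^0·Y^2·Z^1.
  monomial -2·x^0·y^0 ↦ -2·X^0·Y^0·Z^3.
Collecting: F(X, Y, Z) = 2*X**3 + 2*X**2*Y + 2*X**2*Z - 2*X*Y**2 + X*Y*Z + 3*X*Z**2 + 2*Y**2*Z - 2*Z**3.


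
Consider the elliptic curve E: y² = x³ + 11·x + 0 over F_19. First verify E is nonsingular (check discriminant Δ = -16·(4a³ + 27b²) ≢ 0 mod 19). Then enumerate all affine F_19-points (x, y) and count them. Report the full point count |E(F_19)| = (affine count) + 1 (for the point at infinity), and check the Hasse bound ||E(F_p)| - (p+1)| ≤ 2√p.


Affine points = {(0, 0), (2, 7), (2, 12), (5, 3), (5, 16), (6, 4), (6, 15), (8, 7), (8, 12), (9, 7), (9, 12), (12, 6), (12, 13), (15, 5), (15, 14), (16, 4), (16, 15), (18, 8), (18, 11)}; affine count = 19; |E(F_19)| = 20.

Discriminant check: Δ ∝ 4a³ + 27b² = 4·11³ + 27·0² = 4·1331 + 27·0 ≡ 4 (mod 19). Nonzero ⇒ E is nonsingular.
For each x ∈ F_19, compute rhs = x³ + 11·x + 0 mod 19, then count y ∈ F_19 with y² ≡ rhs.
  x = 0: rhs = 0, matching y values: 0 (1 points).
  x = 1: rhs = 12, matching y values: none (0 points).
  x = 2: rhs = 11, matching y values: 7, 12 (2 points).
  x = 3: rhs = 3, matching y values: none (0 points).
  x = 4: rhs = 13, matching y values: none (0 points).
  x = 5: rhs = 9, matching y values: 3, 16 (2 points).
  x = 6: rhs = 16, matching y values: 4, 15 (2 points).
  x = 7: rhs = 2, matching y values: none (0 points).
  x = 8: rhs = 11, matching y values: 7, 12 (2 points).
  x = 9: rhs = 11, matching y values: 7, 12 (2 points).
  x = 10: rhs = 8, matching y values: none (0 points).
  x = 11: rhs = 8, matching y values: none (0 points).
  x = 12: rhs = 17, matching y values: 6, 13 (2 points).
  x = 13: rhs = 3, matching y values: none (0 points).
  x = 14: rhs = 10, matching y values: none (0 points).
  x = 15: rhs = 6, matching y values: 5, 14 (2 points).
  x = 16: rhs = 16, matching y values: 4, 15 (2 points).
  x = 17: rhs = 8, matching y values: none (0 points).
  x = 18: rhs = 7, matching y values: 8, 11 (2 points).
Total affine count: 19.
Full point count |E(F_19)| = 19 + 1 = 20.
Hasse bound: |20 − (19+1)| = |0| = 0 ≤ 2√19 ≈ 8.7178 ✓.


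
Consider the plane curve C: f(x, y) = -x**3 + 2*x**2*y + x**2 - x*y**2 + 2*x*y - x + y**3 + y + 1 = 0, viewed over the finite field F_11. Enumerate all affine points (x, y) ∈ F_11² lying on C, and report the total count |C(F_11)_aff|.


Affine F_11-points: {(0, 2), (1, 0), (1, 3), (1, 9), (3, 3), (9, 10), (10, 4)}; count = 7.

For each of the 121 pairs (x, y) ∈ F_11², evaluate f(x, y) mod 11. Record the zeros.
  x = 0: [0↦1, 1↦3, 2↦0, 3↦9, 4↦3, 5↦10, 6↦3, 7↦10, 8↦4, 9↦2, 10↦10]  zeros at y ∈ {2}
  x = 1: [0↦0, 1↦5, 2↦3, 3↦0, 4↦2, 5↦4, 6↦1, 7↦10, 8↦4, 9↦0, 10↦4]  zeros at y ∈ {0, 3, 9}
  x = 2: [0↦6, 1↦7, 2↦10, 3↦10, 4↦2, 5↦3, 6↦8, 7↦1, 8↦10, 9↦8, 10↦1]  zeros at y ∈ ∅
  x = 3: [0↦2, 1↦3, 2↦4, 3↦0, 4↦8, 5↦1, 6↦7, 7↦10, 8↦5, 9↦9, 10↦6]  zeros at y ∈ {3}
  x = 4: [0↦4, 1↦9, 2↦1, 3↦8, 4↦3, 5↦3, 6↦3, 7↦9, 8↦5, 9↦8, 10↦2]  zeros at y ∈ ∅
  x = 5: [0↦6, 1↦8, 2↦6, 3↦6, 4↦3, 5↦3, 6↦1, 7↦3, 8↦4, 9↦10, 10↦5]  zeros at y ∈ ∅
  x = 6: [0↦2, 1↦5, 2↦2, 3↦10, 4↦2, 5↦6, 6↦6, 7↦8, 8↦7, 9↦9, 10↦9]  zeros at y ∈ ∅
  x = 7: [0↦8, 1↦5, 2↦5, 3↦3, 4↦5, 5↦6, 6↦1, 7↦7, 8↦8, 9↦10, 10↦8]  zeros at y ∈ ∅
  x = 8: [0↦7, 1↦2, 2↦9, 3↦1, 4↦6, 5↦8, 6↦2, 7↦5, 8↦1, 9↦7, 10↦7]  zeros at y ∈ ∅
  x = 9: [0↦4, 1↦1, 2↦8, 3↦9, 4↦10, 5↦6, 6↦3, 7↦7, 8↦2, 9↦5, 10↦0]  zeros at y ∈ {10}
  x = 10: [0↦4, 1↦7, 2↦7, 3↦10, 4↦0, 5↦5, 6↦9, 7↦7, 8↦5, 9↦9, 10↦3]  zeros at y ∈ {4}
Collecting zeros: affine points = {(0, 2), (1, 0), (1, 3), (1, 9), (3, 3), (9, 10), (10, 4)}.
Total count |C(F_11)_aff| = 7.


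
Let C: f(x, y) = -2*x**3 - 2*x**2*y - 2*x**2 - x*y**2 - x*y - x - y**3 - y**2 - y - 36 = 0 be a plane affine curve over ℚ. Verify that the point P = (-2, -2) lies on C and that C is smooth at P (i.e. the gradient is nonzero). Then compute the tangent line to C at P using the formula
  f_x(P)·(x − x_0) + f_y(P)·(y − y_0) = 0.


Tangent line at P: -35*x - 23*y - 116 = 0.

Step 1: f(-2, -2) = 0, so P lies on C.
Step 2: partial derivatives
  f_x(x, y) = -6*x**2 - 4*x*y - 4*x - y**2 - y - 1, f_y(x, y) = -2*x**2 - 2*x*y - x - 3*y**2 - 2*y - 1.
  f_x(P) = -35, f_y(P) = -23 (gradient nonzero, so P is smooth).
Step 3: tangent line at P: -35·(x − -2) + -23·(y − -2) = 0.
Expanding: -35*x - 23*y - 116 = 0.


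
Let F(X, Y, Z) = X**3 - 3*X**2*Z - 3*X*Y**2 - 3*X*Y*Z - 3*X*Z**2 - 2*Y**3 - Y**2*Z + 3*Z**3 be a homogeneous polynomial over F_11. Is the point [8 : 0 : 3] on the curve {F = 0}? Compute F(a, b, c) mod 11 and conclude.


F(8,0,3) ≡ 10 (mod 11); P is NOT on the curve.

Evaluate F(8, 0, 3) term-by-term (mod 11).
  X**3 ↦ 1·512·1·1 = 512
  -3*X**2*Z ↦ -3·64·1·3 = -576
  -3*X*Y**2 ↦ -3·8·0·1 = 0
  -3*X*Y*Z ↦ -3·8·0·3 = 0
  -3*X*Z**2 ↦ -3·8·1·9 = -216
  -2*Y**3 ↦ -2·1·0·1 = 0
  -Y**2*Z ↦ -1·1·0·3 = 0
  3*Z**3 ↦ 3·1·1·27 = 81
Sum: F(8, 0, 3) = (512) + (-576) + (0) + (0) + (-216) + (0) + (0) + (81) = -199.
Reducing mod 11: -199 ≡ 10 (mod 11).
Since F(a, b, c) ≡ 10 ≠ 0 (mod 11), P does NOT lie on the curve.


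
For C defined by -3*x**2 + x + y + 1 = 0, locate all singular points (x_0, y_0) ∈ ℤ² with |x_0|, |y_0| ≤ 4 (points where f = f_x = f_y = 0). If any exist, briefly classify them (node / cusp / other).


No singular points in the scanned grid; C is smooth there.

Compute partial derivatives:
  f_x = 1 - 6*x.
  f_y = 1.
f_y = 1 is a nonzero constant, so f_y never vanishes: no point (x, y) can satisfy f = f_x = f_y = 0. In particular no (x, y) ∈ {−4, ..., 4}² is singular; the curve is smooth.


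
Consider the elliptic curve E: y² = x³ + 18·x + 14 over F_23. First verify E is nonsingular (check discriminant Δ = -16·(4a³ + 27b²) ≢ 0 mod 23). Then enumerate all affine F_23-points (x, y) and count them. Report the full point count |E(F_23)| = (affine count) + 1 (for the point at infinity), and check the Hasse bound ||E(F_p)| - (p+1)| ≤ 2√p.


Affine points = {(2, 9), (2, 14), (3, 7), (3, 16), (4, 9), (4, 14), (6, 4), (6, 19), (7, 0), (8, 7), (8, 16), (9, 10), (9, 13), (11, 5), (11, 18), (12, 7), (12, 16), (15, 5), (15, 18), (17, 9), (17, 14), (18, 11), (18, 12), (19, 4), (19, 19), (20, 5), (20, 18), (21, 4), (21, 19), (22, 8), (22, 15)}; affine count = 31; |E(F_23)| = 32.

Discriminant check: Δ ∝ 4a³ + 27b² = 4·18³ + 27·14² = 4·5832 + 27·196 ≡ 8 (mod 23). Nonzero ⇒ E is nonsingular.
For each x ∈ F_23, compute rhs = x³ + 18·x + 14 mod 23, then count y ∈ F_23 with y² ≡ rhs.
  x = 0: rhs = 14, matching y values: none (0 points).
  x = 1: rhs = 10, matching y values: none (0 points).
  x = 2: rhs = 12, matching y values: 9, 14 (2 points).
  x = 3: rhs = 3, matching y values: 7, 16 (2 points).
  x = 4: rhs = 12, matching y values: 9, 14 (2 points).
  x = 5: rhs = 22, matching y values: none (0 points).
  x = 6: rhs = 16, matching y values: 4, 19 (2 points).
  x = 7: rhs = 0, matching y values: 0 (1 points).
  x = 8: rhs = 3, matching y values: 7, 16 (2 points).
  x = 9: rhs = 8, matching y values: 10, 13 (2 points).
  x = 10: rhs = 21, matching y values: none (0 points).
  x = 11: rhs = 2, matching y values: 5, 18 (2 points).
  x = 12: rhs = 3, matching y values: 7, 16 (2 points).
  x = 13: rhs = 7, matching y values: none (0 points).
  x = 14: rhs = 20, matching y values: none (0 points).
  x = 15: rhs = 2, matching y values: 5, 18 (2 points).
  x = 16: rhs = 5, matching y values: none (0 points).
  x = 17: rhs = 12, matching y values: 9, 14 (2 points).
  x = 18: rhs = 6, matching y values: 11, 12 (2 points).
  x = 19: rhs = 16, matching y values: 4, 19 (2 points).
  x = 20: rhs = 2, matching y values: 5, 18 (2 points).
  x = 21: rhs = 16, matching y values: 4, 19 (2 points).
  x = 22: rhs = 18, matching y values: 8, 15 (2 points).
Total affine count: 31.
Full point count |E(F_23)| = 31 + 1 = 32.
Hasse bound: |32 − (23+1)| = |8| = 8 ≤ 2√23 ≈ 9.5917 ✓.


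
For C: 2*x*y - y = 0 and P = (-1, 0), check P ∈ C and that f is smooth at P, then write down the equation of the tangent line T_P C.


Tangent line at P: -3*y = 0.

Step 1: f(-1, 0) = 0, so P lies on C.
Step 2: partial derivatives
  f_x(x, y) = 2*y, f_y(x, y) = 2*x - 1.
  f_x(P) = 0, f_y(P) = -3 (gradient nonzero, so P is smooth).
Step 3: tangent line at P: 0·(x − -1) + -3·(y − 0) = 0.
Expanding: -3*y = 0.


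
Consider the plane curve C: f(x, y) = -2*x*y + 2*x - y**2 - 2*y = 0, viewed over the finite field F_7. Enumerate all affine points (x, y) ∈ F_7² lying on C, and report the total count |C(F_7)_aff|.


Affine F_7-points: {(0, 0), (0, 5), (3, 2), (3, 4), (5, 3), (5, 6)}; count = 6.

For each of the 49 pairs (x, y) ∈ F_7², evaluate f(x, y) mod 7. Record the zeros.
  x = 0: [0↦0, 1↦4, 2↦6, 3↦6, 4↦4, 5↦0, 6↦1]  zeros at y ∈ {0, 5}
  x = 1: [0↦2, 1↦4, 2↦4, 3↦2, 4↦5, 5↦6, 6↦5]  zeros at y ∈ ∅
  x = 2: [0↦4, 1↦4, 2↦2, 3↦5, 4↦6, 5↦5, 6↦2]  zeros at y ∈ ∅
  x = 3: [0↦6, 1↦4, 2↦0, 3↦1, 4↦0, 5↦4, 6↦6]  zeros at y ∈ {2, 4}
  x = 4: [0↦1, 1↦4, 2↦5, 3↦4, 4↦1, 5↦3, 6↦3]  zeros at y ∈ ∅
  x = 5: [0↦3, 1↦4, 2↦3, 3↦0, 4↦2, 5↦2, 6↦0]  zeros at y ∈ {3, 6}
  x = 6: [0↦5, 1↦4, 2↦1, 3↦3, 4↦3, 5↦1, 6↦4]  zeros at y ∈ ∅
Collecting zeros: affine points = {(0, 0), (0, 5), (3, 2), (3, 4), (5, 3), (5, 6)}.
Total count |C(F_7)_aff| = 6.


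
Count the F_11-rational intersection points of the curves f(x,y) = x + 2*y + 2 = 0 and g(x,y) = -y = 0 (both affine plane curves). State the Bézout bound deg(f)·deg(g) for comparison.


Common zeros: {(9, 0)}; count = 1; Bézout bound = 1.

deg(f) = 1, deg(g) = 1, so Bézout bound = 1.
Scan x ∈ F_11. For each x, list the y ∈ F_11 with f(x, y) ≡ 0 and those with g(x, y) ≡ 0 (mod 11); the common zeros in that column are the intersection.
  x = 0: f ≡ 0 at y ∈ {10}; g ≡ 0 at y ∈ {0}; common: ∅.
  x = 1: f ≡ 0 at y ∈ {4}; g ≡ 0 at y ∈ {0}; common: ∅.
  x = 2: f ≡ 0 at y ∈ {9}; g ≡ 0 at y ∈ {0}; common: ∅.
  x = 3: f ≡ 0 at y ∈ {3}; g ≡ 0 at y ∈ {0}; common: ∅.
  x = 4: f ≡ 0 at y ∈ {8}; g ≡ 0 at y ∈ {0}; common: ∅.
  x = 5: f ≡ 0 at y ∈ {2}; g ≡ 0 at y ∈ {0}; common: ∅.
  x = 6: f ≡ 0 at y ∈ {7}; g ≡ 0 at y ∈ {0}; common: ∅.
  x = 7: f ≡ 0 at y ∈ {1}; g ≡ 0 at y ∈ {0}; common: ∅.
  x = 8: f ≡ 0 at y ∈ {6}; g ≡ 0 at y ∈ {0}; common: ∅.
  x = 9: f ≡ 0 at y ∈ {0}; g ≡ 0 at y ∈ {0}; common: {0}.
  x = 10: f ≡ 0 at y ∈ {5}; g ≡ 0 at y ∈ {0}; common: ∅.
Collecting: common zeros = {(9, 0)}, so the count is 1.
Comparison with the Bézout bound: 1 ≤ 1 = deg(f)·deg(g), as expected for curves with no common component (the bound is attained).


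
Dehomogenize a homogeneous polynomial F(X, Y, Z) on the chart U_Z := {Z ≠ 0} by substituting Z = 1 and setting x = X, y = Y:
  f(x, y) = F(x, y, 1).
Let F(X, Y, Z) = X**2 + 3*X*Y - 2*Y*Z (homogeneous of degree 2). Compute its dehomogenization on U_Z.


f(x, y) = x**2 + 3*x*y - 2*y

On U_Z we set Z = 1. Each monomial c·X^i·Y^j·Z^k in F becomes c·x^i·y^j·1^k = c·x^i·y^j.
Substituting Z = 1: F(X, Y, 1) = x**2 + 3*x*y - 2*y.
Note: deg(f) ≤ deg(F) = 2; strict inequality happens when F is divisible by Z (lost terms).


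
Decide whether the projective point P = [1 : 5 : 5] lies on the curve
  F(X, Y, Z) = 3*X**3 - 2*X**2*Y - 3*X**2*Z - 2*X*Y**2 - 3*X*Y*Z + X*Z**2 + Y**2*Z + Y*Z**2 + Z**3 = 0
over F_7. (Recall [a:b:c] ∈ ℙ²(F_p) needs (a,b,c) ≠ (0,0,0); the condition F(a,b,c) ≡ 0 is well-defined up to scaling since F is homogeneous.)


F(1,5,5) ≡ 1 (mod 7); P is NOT on the curve.

Evaluate F(1, 5, 5) term-by-term (mod 7).
  3*X**3 ↦ 3·1·1·1 = 3
  -2*X**2*Y ↦ -2·1·5·1 = -10
  -3*X**2*Z ↦ -3·1·1·5 = -15
  -2*X*Y**2 ↦ -2·1·25·1 = -50
  -3*X*Y*Z ↦ -3·1·5·5 = -75
  X*Z**2 ↦ 1·1·1·25 = 25
  Y**2*Z ↦ 1·1·25·5 = 125
  Y*Z**2 ↦ 1·1·5·25 = 125
  Z**3 ↦ 1·1·1·125 = 125
Sum: F(1, 5, 5) = (3) + (-10) + (-15) + (-50) + (-75) + (25) + (125) + (125) + (125) = 253.
Reducing mod 7: 253 ≡ 1 (mod 7).
Since F(a, b, c) ≡ 1 ≠ 0 (mod 7), P does NOT lie on the curve.


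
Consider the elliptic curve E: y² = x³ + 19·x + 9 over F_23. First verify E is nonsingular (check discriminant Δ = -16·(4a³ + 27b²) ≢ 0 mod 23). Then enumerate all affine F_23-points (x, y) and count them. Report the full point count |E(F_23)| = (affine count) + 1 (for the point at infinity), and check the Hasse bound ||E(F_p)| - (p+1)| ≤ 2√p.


Affine points = {(0, 3), (0, 20), (1, 11), (1, 12), (2, 3), (2, 20), (3, 1), (3, 22), (7, 5), (7, 18), (8, 11), (8, 12), (9, 9), (9, 14), (10, 7), (10, 16), (11, 10), (11, 13), (14, 11), (14, 12), (15, 9), (15, 14), (16, 4), (16, 19), (17, 1), (17, 22), (21, 3), (21, 20), (22, 9), (22, 14)}; affine count = 30; |E(F_23)| = 31.

Discriminant check: Δ ∝ 4a³ + 27b² = 4·19³ + 27·9² = 4·6859 + 27·81 ≡ 22 (mod 23). Nonzero ⇒ E is nonsingular.
For each x ∈ F_23, compute rhs = x³ + 19·x + 9 mod 23, then count y ∈ F_23 with y² ≡ rhs.
  x = 0: rhs = 9, matching y values: 3, 20 (2 points).
  x = 1: rhs = 6, matching y values: 11, 12 (2 points).
  x = 2: rhs = 9, matching y values: 3, 20 (2 points).
  x = 3: rhs = 1, matching y values: 1, 22 (2 points).
  x = 4: rhs = 11, matching y values: none (0 points).
  x = 5: rhs = 22, matching y values: none (0 points).
  x = 6: rhs = 17, matching y values: none (0 points).
  x = 7: rhs = 2, matching y values: 5, 18 (2 points).
  x = 8: rhs = 6, matching y values: 11, 12 (2 points).
  x = 9: rhs = 12, matching y values: 9, 14 (2 points).
  x = 10: rhs = 3, matching y values: 7, 16 (2 points).
  x = 11: rhs = 8, matching y values: 10, 13 (2 points).
  x = 12: rhs = 10, matching y values: none (0 points).
  x = 13: rhs = 15, matching y values: none (0 points).
  x = 14: rhs = 6, matching y values: 11, 12 (2 points).
  x = 15: rhs = 12, matching y values: 9, 14 (2 points).
  x = 16: rhs = 16, matching y values: 4, 19 (2 points).
  x = 17: rhs = 1, matching y values: 1, 22 (2 points).
  x = 18: rhs = 19, matching y values: none (0 points).
  x = 19: rhs = 7, matching y values: none (0 points).
  x = 20: rhs = 17, matching y values: none (0 points).
  x = 21: rhs = 9, matching y values: 3, 20 (2 points).
  x = 22: rhs = 12, matching y values: 9, 14 (2 points).
Total affine count: 30.
Full point count |E(F_23)| = 30 + 1 = 31.
Hasse bound: |31 − (23+1)| = |7| = 7 ≤ 2√23 ≈ 9.5917 ✓.


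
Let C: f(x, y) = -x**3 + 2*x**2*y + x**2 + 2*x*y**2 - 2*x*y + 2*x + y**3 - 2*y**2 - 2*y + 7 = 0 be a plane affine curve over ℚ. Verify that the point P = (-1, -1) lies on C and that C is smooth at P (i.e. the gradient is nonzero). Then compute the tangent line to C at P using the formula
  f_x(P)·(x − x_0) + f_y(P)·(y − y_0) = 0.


Tangent line at P: 5*x + 13*y + 18 = 0.

Step 1: f(-1, -1) = 0, so P lies on C.
Step 2: partial derivatives
  f_x(x, y) = -3*x**2 + 4*x*y + 2*x + 2*y**2 - 2*y + 2, f_y(x, y) = 2*x**2 + 4*x*y - 2*x + 3*y**2 - 4*y - 2.
  f_x(P) = 5, f_y(P) = 13 (gradient nonzero, so P is smooth).
Step 3: tangent line at P: 5·(x − -1) + 13·(y − -1) = 0.
Expanding: 5*x + 13*y + 18 = 0.


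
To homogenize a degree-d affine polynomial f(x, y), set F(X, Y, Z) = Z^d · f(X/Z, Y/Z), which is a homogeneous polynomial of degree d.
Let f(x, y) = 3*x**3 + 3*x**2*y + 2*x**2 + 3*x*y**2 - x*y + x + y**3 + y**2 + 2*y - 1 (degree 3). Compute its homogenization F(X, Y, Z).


F(X, Y, Z) = 3*X**3 + 3*X**2*Y + 2*X**2*Z + 3*X*Y**2 - X*Y*Z + X*Z**2 + Y**3 + Y**2*Z + 2*Y*Z**2 - Z**3

deg(f) = 3.
Substitute x = X/Z, y = Y/Z into f, then multiply by Z^3.
  monomial 3·x^3·y^0 ↦ 3·X^3·Y^0·Z^0.
  monomial 3·x^2·y^1 ↦ 3·X^2·Y^1·Z^0.
  monomial 2·x^2·y^0 ↦ 2·X^2·Y^0·Z^1.
  monomial 3·x^1·y^2 ↦ 3·X^1·Y^2·Z^0.
  monomial -1·x^1·y^1 ↦ -1·X^1·Y^1·Z^1.
  monomial 1·x^1·y^0 ↦ 1·X^1·Y^0·Z^2.
  monomial 1·x^0·y^3 ↦ 1·X^0·Y^3·Z^0.
  monomial 1·x^0·y^2 ↦ 1·X^0·Y^2·Z^1.
  monomial 2·x^0·y^1 ↦ 2·X^0·Y^1·Z^2.
  monomial -1·x^0·y^0 ↦ -1·X^0·Y^0·Z^3.
Collecting: F(X, Y, Z) = 3*X**3 + 3*X**2*Y + 2*X**2*Z + 3*X*Y**2 - X*Y*Z + X*Z**2 + Y**3 + Y**2*Z + 2*Y*Z**2 - Z**3.


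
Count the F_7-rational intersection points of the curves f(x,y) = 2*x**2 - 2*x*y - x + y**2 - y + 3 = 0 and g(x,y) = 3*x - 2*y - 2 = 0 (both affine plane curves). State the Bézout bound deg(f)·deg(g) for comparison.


Common zeros: ∅; count = 0; Bézout bound = 2.

deg(f) = 2, deg(g) = 1, so Bézout bound = 2.
Scan x ∈ F_7. For each x, list the y ∈ F_7 with f(x, y) ≡ 0 and those with g(x, y) ≡ 0 (mod 7); the common zeros in that column are the intersection.
  x = 0: f ≡ 0 at y ∈ ∅; g ≡ 0 at y ∈ {6}; common: ∅.
  x = 1: f ≡ 0 at y ∈ {5}; g ≡ 0 at y ∈ {4}; common: ∅.
  x = 2: f ≡ 0 at y ∈ ∅; g ≡ 0 at y ∈ {2}; common: ∅.
  x = 3: f ≡ 0 at y ∈ ∅; g ≡ 0 at y ∈ {0}; common: ∅.
  x = 4: f ≡ 0 at y ∈ ∅; g ≡ 0 at y ∈ {5}; common: ∅.
  x = 5: f ≡ 0 at y ∈ ∅; g ≡ 0 at y ∈ {3}; common: ∅.
  x = 6: f ≡ 0 at y ∈ ∅; g ≡ 0 at y ∈ {1}; common: ∅.
Collecting: common zeros = ∅, so the count is 0.
Comparison with the Bézout bound: 0 ≤ 2 = deg(f)·deg(g), as expected for curves with no common component (the affine F_7-count falls short of the bound because intersections may lie at infinity, over extension fields, or carry multiplicity).


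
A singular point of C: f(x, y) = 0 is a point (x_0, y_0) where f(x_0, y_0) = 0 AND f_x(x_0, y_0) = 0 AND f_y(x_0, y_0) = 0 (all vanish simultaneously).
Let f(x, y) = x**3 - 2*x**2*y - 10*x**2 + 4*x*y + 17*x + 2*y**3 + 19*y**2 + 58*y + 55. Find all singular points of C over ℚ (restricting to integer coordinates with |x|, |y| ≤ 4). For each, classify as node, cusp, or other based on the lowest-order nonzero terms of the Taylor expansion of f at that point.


Singular points: {(1, -3)}; classification: node.

Compute partial derivatives:
  f_x = 3*x**2 - 4*x*y - 20*x + 4*y + 17.
  f_y = -2*x**2 + 4*x + 6*y**2 + 38*y + 58.
Scan x_0 ∈ {−4, ..., 4}. For each x_0, f_y(x_0, y) is a polynomial in y; find its integer roots y ∈ {−4, ..., 4}, then test f_x and f at those candidates.
  x = -4: f_y(-4, y) = 6*y**2 + 38*y + 10; no integer root y with |y| ≤ 4.
  x = -3: f_y(-3, y) = 6*y**2 + 38*y + 28; no integer root y with |y| ≤ 4.
  x = -2: f_y(-2, y) = 6*y**2 + 38*y + 42; no integer root y with |y| ≤ 4.
  x = -1: f_y(-1, y) = 6*y**2 + 38*y + 52; vanishes at y ∈ {-2}. (-1, -2): f_x = 24 ≠ 0.
  x = 0: f_y(0, y) = 6*y**2 + 38*y + 58; no integer root y with |y| ≤ 4.
  x = 1: f_y(1, y) = 6*y**2 + 38*y + 60; vanishes at y ∈ {-3}. (1, -3): f_x = 0, f = 0 — SINGULAR.
  x = 2: f_y(2, y) = 6*y**2 + 38*y + 58; no integer root y with |y| ≤ 4.
  x = 3: f_y(3, y) = 6*y**2 + 38*y + 52; vanishes at y ∈ {-2}. (3, -2): f_x = 0 but f = -1 ≠ 0.
  x = 4: f_y(4, y) = 6*y**2 + 38*y + 42; no integer root y with |y| ≤ 4.
Only singular point on the grid: (1, -3).
Classify: substitute x = 1 + u, y = -3 + v and expand: f = u**3 - 2*u**2*v - u**2 + 2*v**3 + v**2.
No constant or linear terms (consistent with a singular point). Quadratic part: -u**2 + v**2. Cubic part: u**3 - 2*u**2*v + 2*v**3.
The quadratic part v**2 - u**2 = (v − u)(v + u) splits into two distinct linear factors, so there are two distinct tangent lines y − -3 = ±(x − 1) — this is a node (ordinary double point).
Classification: node.


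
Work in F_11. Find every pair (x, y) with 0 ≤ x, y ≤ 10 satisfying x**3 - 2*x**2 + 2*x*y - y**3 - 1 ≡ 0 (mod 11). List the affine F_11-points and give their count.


Affine F_11-points: {(0, 10), (5, 3), (6, 0), (6, 1), (6, 10), (7, 2), (7, 10), (8, 2), (9, 1), (9, 2), (9, 8)}; count = 11.

For each of the 121 pairs (x, y) ∈ F_11², evaluate f(x, y) mod 11. Record the zeros.
  x = 0: [0↦10, 1↦9, 2↦2, 3↦5, 4↦1, 5↦6, 6↦3, 7↦8, 8↦4, 9↦7, 10↦0]  zeros at y ∈ {10}
  x = 1: [0↦9, 1↦10, 2↦5, 3↦10, 4↦8, 5↦4, 6↦3, 7↦10, 8↦8, 9↦2, 10↦8]  zeros at y ∈ ∅
  x = 2: [0↦10, 1↦2, 2↦10, 3↦6, 4↦6, 5↦4, 6↦5, 7↦3, 8↦3, 9↦10, 10↦7]  zeros at y ∈ ∅
  x = 3: [0↦8, 1↦2, 2↦1, 3↦10, 4↦1, 5↦1, 6↦4, 7↦4, 8↦6, 9↦4, 10↦3]  zeros at y ∈ ∅
  x = 4: [0↦9, 1↦5, 2↦6, 3↦6, 4↦10, 5↦1, 6↦6, 7↦8, 8↦1, 9↦1, 10↦2]  zeros at y ∈ ∅
  x = 5: [0↦8, 1↦6, 2↦9, 3↦0, 4↦6, 5↦10, 6↦6, 7↦10, 8↦5, 9↦7, 10↦10]  zeros at y ∈ {3}
  x = 6: [0↦0, 1↦0, 2↦5, 3↦9, 4↦6, 5↦1, 6↦10, 7↦5, 8↦2, 9↦6, 10↦0]  zeros at y ∈ {0, 1, 10}
  x = 7: [0↦2, 1↦4, 2↦0, 3↦6, 4↦5, 5↦2, 6↦2, 7↦10, 8↦9, 9↦4, 10↦0]  zeros at y ∈ {2, 10}
  x = 8: [0↦9, 1↦2, 2↦0, 3↦8, 4↦9, 5↦8, 6↦10, 7↦9, 8↦10, 9↦7, 10↦5]  zeros at y ∈ {2}
  x = 9: [0↦5, 1↦0, 2↦0, 3↦10, 4↦2, 5↦3, 6↦7, 7↦8, 8↦0, 9↦10, 10↦10]  zeros at y ∈ {1, 2, 8}
  x = 10: [0↦7, 1↦4, 2↦6, 3↦7, 4↦1, 5↦4, 6↦10, 7↦2, 8↦7, 9↦8, 10↦10]  zeros at y ∈ ∅
Collecting zeros: affine points = {(0, 10), (5, 3), (6, 0), (6, 1), (6, 10), (7, 2), (7, 10), (8, 2), (9, 1), (9, 2), (9, 8)}.
Total count |C(F_11)_aff| = 11.


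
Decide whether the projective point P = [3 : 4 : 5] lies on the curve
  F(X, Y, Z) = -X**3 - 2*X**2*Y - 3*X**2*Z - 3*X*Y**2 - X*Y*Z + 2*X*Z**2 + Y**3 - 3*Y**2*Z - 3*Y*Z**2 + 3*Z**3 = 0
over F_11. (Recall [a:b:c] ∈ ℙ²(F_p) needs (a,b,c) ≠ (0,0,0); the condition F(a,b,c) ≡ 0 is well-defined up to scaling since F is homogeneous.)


F(3,4,5) ≡ 7 (mod 11); P is NOT on the curve.

Evaluate F(3, 4, 5) term-by-term (mod 11).
  -X**3 ↦ -1·27·1·1 = -27
  -2*X**2*Y ↦ -2·9·4·1 = -72
  -3*X**2*Z ↦ -3·9·1·5 = -135
  -3*X*Y**2 ↦ -3·3·16·1 = -144
  -X*Y*Z ↦ -1·3·4·5 = -60
  2*X*Z**2 ↦ 2·3·1·25 = 150
  Y**3 ↦ 1·1·64·1 = 64
  -3*Y**2*Z ↦ -3·1·16·5 = -240
  -3*Y*Z**2 ↦ -3·1·4·25 = -300
  3*Z**3 ↦ 3·1·1·125 = 375
Sum: F(3, 4, 5) = (-27) + (-72) + (-135) + (-144) + (-60) + (150) + (64) + (-240) + (-300) + (375) = -389.
Reducing mod 11: -389 ≡ 7 (mod 11).
Since F(a, b, c) ≡ 7 ≠ 0 (mod 11), P does NOT lie on the curve.


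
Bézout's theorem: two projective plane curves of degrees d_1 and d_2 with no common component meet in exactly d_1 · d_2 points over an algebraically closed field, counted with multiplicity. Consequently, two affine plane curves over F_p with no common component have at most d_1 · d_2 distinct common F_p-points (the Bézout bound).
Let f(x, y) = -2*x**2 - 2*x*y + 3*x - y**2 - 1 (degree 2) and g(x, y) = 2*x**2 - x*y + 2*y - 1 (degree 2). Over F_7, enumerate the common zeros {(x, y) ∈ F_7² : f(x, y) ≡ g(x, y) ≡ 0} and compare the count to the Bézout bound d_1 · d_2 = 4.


Common zeros: {(2, 4), (2, 6)}; count = 2; Bézout bound = 4.

deg(f) = 2, deg(g) = 2, so Bézout bound = 4.
Scan x ∈ F_7. For each x, list the y ∈ F_7 with f(x, y) ≡ 0 and those with g(x, y) ≡ 0 (mod 7); the common zeros in that column are the intersection.
  x = 0: f ≡ 0 at y ∈ ∅; g ≡ 0 at y ∈ {4}; common: ∅.
  x = 1: f ≡ 0 at y ∈ {0, 5}; g ≡ 0 at y ∈ {6}; common: ∅.
  x = 2: f ≡ 0 at y ∈ {4, 6}; g ≡ 0 at y ∈ {0, 1, 2, 3, 4, 5, 6}; common: {4, 6}.
  x = 3: f ≡ 0 at y ∈ ∅; g ≡ 0 at y ∈ {3}; common: ∅.
  x = 4: f ≡ 0 at y ∈ {0, 6}; g ≡ 0 at y ∈ {5}; common: ∅.
  x = 5: f ≡ 0 at y ∈ ∅; g ≡ 0 at y ∈ {0}; common: ∅.
  x = 6: f ≡ 0 at y ∈ {4, 5}; g ≡ 0 at y ∈ {2}; common: ∅.
Collecting: common zeros = {(2, 4), (2, 6)}, so the count is 2.
Comparison with the Bézout bound: 2 ≤ 4 = deg(f)·deg(g), as expected for curves with no common component (the affine F_7-count falls short of the bound because intersections may lie at infinity, over extension fields, or carry multiplicity).


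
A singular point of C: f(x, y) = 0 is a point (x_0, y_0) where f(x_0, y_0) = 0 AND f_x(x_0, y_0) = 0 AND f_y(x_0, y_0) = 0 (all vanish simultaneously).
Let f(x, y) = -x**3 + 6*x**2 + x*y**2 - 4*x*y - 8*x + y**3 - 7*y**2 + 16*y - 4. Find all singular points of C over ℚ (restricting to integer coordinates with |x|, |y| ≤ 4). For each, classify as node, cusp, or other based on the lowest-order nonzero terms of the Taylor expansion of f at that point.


Singular points: {(2, 2)}; classification: cusp.

Compute partial derivatives:
  f_x = -3*x**2 + 12*x + y**2 - 4*y - 8.
  f_y = 2*x*y - 4*x + 3*y**2 - 14*y + 16.
Scan x_0 ∈ {−4, ..., 4}. For each x_0, f_y(x_0, y) is a polynomial in y; find its integer roots y ∈ {−4, ..., 4}, then test f_x and f at those candidates.
  x = -4: f_y(-4, y) = 3*y**2 - 22*y + 32; vanishes at y ∈ {2}. (-4, 2): f_x = -108 ≠ 0.
  x = -3: f_y(-3, y) = 3*y**2 - 20*y + 28; vanishes at y ∈ {2}. (-3, 2): f_x = -75 ≠ 0.
  x = -2: f_y(-2, y) = 3*y**2 - 18*y + 24; vanishes at y ∈ {2, 4}. (-2, 2): f_x = -48 ≠ 0; (-2, 4): f_x = -44 ≠ 0.
  x = -1: f_y(-1, y) = 3*y**2 - 16*y + 20; vanishes at y ∈ {2}. (-1, 2): f_x = -27 ≠ 0.
  x = 0: f_y(0, y) = 3*y**2 - 14*y + 16; vanishes at y ∈ {2}. (0, 2): f_x = -12 ≠ 0.
  x = 1: f_y(1, y) = 3*y**2 - 12*y + 12; vanishes at y ∈ {2}. (1, 2): f_x = -3 ≠ 0.
  x = 2: f_y(2, y) = 3*y**2 - 10*y + 8; vanishes at y ∈ {2}. (2, 2): f_x = 0, f = 0 — SINGULAR.
  x = 3: f_y(3, y) = 3*y**2 - 8*y + 4; vanishes at y ∈ {2}. (3, 2): f_x = -3 ≠ 0.
  x = 4: f_y(4, y) = 3*y**2 - 6*y; vanishes at y ∈ {0, 2}. (4, 0): f_x = -8 ≠ 0; (4, 2): f_x = -12 ≠ 0.
Only singular point on the grid: (2, 2).
Classify: substitute x = 2 + u, y = 2 + v and expand: f = -u**3 + u*v**2 + v**3 + v**2.
No constant or linear terms (consistent with a singular point). Quadratic part: v**2. Cubic part: -u**3 + u*v**2 + v**3.
The quadratic part v**2 is a perfect square, so there is a single (double) tangent line v = 0, i.e. y = 2. Restricting the cubic part to that line (v = 0) leaves -u**3 ≠ 0, so f is not divisible by v and the branch is v² ≈ u**3 to lowest order — this is a cusp.
Classification: cusp.


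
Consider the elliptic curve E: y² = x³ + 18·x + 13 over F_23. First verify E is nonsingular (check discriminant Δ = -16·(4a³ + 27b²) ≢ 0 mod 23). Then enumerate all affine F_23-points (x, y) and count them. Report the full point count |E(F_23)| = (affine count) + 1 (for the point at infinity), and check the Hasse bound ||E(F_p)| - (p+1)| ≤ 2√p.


Affine points = {(0, 6), (0, 17), (1, 3), (1, 20), (3, 5), (3, 18), (8, 5), (8, 18), (11, 1), (11, 22), (12, 5), (12, 18), (13, 11), (13, 12), (15, 1), (15, 22), (16, 2), (16, 21), (20, 1), (20, 22)}; affine count = 20; |E(F_23)| = 21.

Discriminant check: Δ ∝ 4a³ + 27b² = 4·18³ + 27·13² = 4·5832 + 27·169 ≡ 15 (mod 23). Nonzero ⇒ E is nonsingular.
For each x ∈ F_23, compute rhs = x³ + 18·x + 13 mod 23, then count y ∈ F_23 with y² ≡ rhs.
  x = 0: rhs = 13, matching y values: 6, 17 (2 points).
  x = 1: rhs = 9, matching y values: 3, 20 (2 points).
  x = 2: rhs = 11, matching y values: none (0 points).
  x = 3: rhs = 2, matching y values: 5, 18 (2 points).
  x = 4: rhs = 11, matching y values: none (0 points).
  x = 5: rhs = 21, matching y values: none (0 points).
  x = 6: rhs = 15, matching y values: none (0 points).
  x = 7: rhs = 22, matching y values: none (0 points).
  x = 8: rhs = 2, matching y values: 5, 18 (2 points).
  x = 9: rhs = 7, matching y values: none (0 points).
  x = 10: rhs = 20, matching y values: none (0 points).
  x = 11: rhs = 1, matching y values: 1, 22 (2 points).
  x = 12: rhs = 2, matching y values: 5, 18 (2 points).
  x = 13: rhs = 6, matching y values: 11, 12 (2 points).
  x = 14: rhs = 19, matching y values: none (0 points).
  x = 15: rhs = 1, matching y values: 1, 22 (2 points).
  x = 16: rhs = 4, matching y values: 2, 21 (2 points).
  x = 17: rhs = 11, matching y values: none (0 points).
  x = 18: rhs = 5, matching y values: none (0 points).
  x = 19: rhs = 15, matching y values: none (0 points).
  x = 20: rhs = 1, matching y values: 1, 22 (2 points).
  x = 21: rhs = 15, matching y values: none (0 points).
  x = 22: rhs = 17, matching y values: none (0 points).
Total affine count: 20.
Full point count |E(F_23)| = 20 + 1 = 21.
Hasse bound: |21 − (23+1)| = |-3| = 3 ≤ 2√23 ≈ 9.5917 ✓.
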